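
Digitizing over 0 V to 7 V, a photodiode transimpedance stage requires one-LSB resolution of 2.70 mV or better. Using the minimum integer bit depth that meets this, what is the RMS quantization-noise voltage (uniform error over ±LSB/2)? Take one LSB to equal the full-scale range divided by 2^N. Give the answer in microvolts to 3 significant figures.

493 µV

V_FS = 7 V.
Required number of levels: 7/2.70 mV = 2592.6; smallest N with 2^N ≥ that is 12.
One LSB is 7 V / 4096 = 1.7090 mV.
V_rms = LSB/√12 = 493 µV.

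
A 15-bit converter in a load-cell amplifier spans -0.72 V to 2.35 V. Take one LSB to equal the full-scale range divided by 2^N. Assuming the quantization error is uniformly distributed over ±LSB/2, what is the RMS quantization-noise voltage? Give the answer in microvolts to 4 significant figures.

27.05 µV

The full-scale span is 2.35 − (-0.72) = 3.07 V.
One LSB is 3.07 V / 32768 = 93.6890 µV.
σ_q = LSB/√12 = 93.6890 µV/3.4641 = 27.05 µV.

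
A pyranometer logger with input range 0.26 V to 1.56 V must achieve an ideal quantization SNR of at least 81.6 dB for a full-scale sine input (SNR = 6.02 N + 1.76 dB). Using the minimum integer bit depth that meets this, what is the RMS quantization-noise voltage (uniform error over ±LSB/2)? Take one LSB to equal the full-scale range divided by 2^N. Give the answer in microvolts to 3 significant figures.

22.9 µV

The full-scale span is 1.56 − (0.26) = 1.3 V.
Solving 6.02 N ≥ 81.6 − 1.76: N ≥ 13.262. Round up → N = 14.
One LSB is 1.3 V / 16384 = 79.346 µV.
σ_q = LSB/√12 = 79.346 µV/3.4641 = 22.9 µV.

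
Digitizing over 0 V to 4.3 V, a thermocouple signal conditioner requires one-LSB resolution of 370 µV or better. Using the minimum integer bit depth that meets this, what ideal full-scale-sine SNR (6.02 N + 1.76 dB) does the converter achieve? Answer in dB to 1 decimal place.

86.0 dB

Full-scale range = 4.3 V.
Required number of levels: 4.3/370 µV = 11622; smallest N with 2^N ≥ that is 14.
SNR = 6.02 × 14 + 1.76 = 86.04 dB.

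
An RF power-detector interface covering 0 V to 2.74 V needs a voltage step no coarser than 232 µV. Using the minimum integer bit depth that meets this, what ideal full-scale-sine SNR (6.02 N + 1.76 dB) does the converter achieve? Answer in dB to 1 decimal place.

V_FS = 2.74 V.
Levels needed ≥ 2.74/232 µV = 11810. 2^14 = 16384 suffices, so N_min = 14.
6.02(14) + 1.76 = 86.04 dB.

86.0 dB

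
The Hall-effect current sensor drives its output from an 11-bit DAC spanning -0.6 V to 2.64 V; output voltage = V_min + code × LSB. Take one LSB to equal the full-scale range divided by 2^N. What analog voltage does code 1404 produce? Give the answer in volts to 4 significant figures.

1.621 V

Full-scale range = 2.64 V − (-0.6 V) = 3.24 V. LSB = 3.24 V / 2^11.
V_out = -0.6 + 1404 × (3.24/2048) V
      = -0.6 V + 2.22117 V = 1.62117 V.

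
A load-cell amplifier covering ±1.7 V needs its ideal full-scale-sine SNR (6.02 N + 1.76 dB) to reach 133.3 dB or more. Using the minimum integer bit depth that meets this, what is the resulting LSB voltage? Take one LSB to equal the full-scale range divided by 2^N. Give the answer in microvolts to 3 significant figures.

0.811 µV

The full-scale span is 1.7 − (-1.7) = 3.4 V.
Required N = ⌈(133.3 − 1.76)/6.02⌉ = ⌈21.850⌉ = 22.
Step size = 3.4/4194304 V = 0.811 µV.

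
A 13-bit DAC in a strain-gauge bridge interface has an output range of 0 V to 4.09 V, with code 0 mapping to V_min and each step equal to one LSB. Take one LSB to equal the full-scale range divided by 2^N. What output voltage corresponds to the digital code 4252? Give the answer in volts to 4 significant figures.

Range is 4.09 V. LSB = 4.09 V / 2^13.
V_out = V_min + code × LSB = 0 V + 4252 × 4.09 V / 8192
      = 0 V + 2.12289 V = 2.12289 V.

2.123 V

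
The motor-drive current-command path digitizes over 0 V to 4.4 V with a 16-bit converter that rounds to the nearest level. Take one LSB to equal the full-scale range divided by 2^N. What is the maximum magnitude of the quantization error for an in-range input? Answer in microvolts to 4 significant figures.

V_FS = 4.4 V.
LSB = 4.4 V / 2^16 = 67.1387 µV.
A rounding quantizer has |error| ≤ LSB/2 = 33.57 µV.

33.57 µV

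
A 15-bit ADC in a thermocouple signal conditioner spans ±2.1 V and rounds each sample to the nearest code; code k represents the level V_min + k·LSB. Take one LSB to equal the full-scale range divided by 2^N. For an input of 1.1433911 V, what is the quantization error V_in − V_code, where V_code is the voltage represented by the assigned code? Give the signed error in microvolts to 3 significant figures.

Full-scale range = 2.1 V − (-2.1 V) = 4.2 V. LSB = 4.2 V / 2^15 ≈ 128.2 µV.
Position in LSBs: (1.1433911 − (-2.1)) × 32768/4.2 = 25304.6285; rounding gives k = 25305.
Reconstructed level: -2.1 + 25305 × 4.2/32768 V = 1.1434387207 V.
e = 1.1433911 − (1.1434387207) = −47.6 µV.

−47.6 µV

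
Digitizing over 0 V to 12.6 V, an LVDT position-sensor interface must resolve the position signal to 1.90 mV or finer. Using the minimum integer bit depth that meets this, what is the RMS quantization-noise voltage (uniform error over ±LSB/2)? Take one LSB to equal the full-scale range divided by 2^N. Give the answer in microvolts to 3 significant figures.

Range is 12.6 V.
Levels needed ≥ 12.6/1.90 mV = 6632. 2^13 = 8192 suffices, so N_min = 13.
One LSB is 12.6 V / 8192 = 1.5381 mV.
RMS noise = LSB/√12 = 444 µV.

444 µV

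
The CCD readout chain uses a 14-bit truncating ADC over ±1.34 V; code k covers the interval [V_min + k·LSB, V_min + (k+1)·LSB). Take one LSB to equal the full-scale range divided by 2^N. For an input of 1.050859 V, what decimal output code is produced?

Full-scale range = 1.34 V − (-1.34 V) = 2.68 V. LSB = 2.68 V / 2^14 ≈ 163.6 µV.
(V_in − V_min) × 2^14/range = (1.050859 − (-1.34)) × 16384/2.68 = 14616.356.
Floor → code = 14616.

14616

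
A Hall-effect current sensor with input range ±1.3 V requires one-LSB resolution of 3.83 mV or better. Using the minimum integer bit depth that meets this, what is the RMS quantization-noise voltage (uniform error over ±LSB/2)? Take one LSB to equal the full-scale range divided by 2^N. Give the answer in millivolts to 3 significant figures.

The full-scale span is 1.3 − (-1.3) = 2.6 V.
Need 2^N ≥ 2.6 V / 3.83 mV = 678.9 → N_min = 10.
Step size = 2.6/1024 V = 2.5391 mV.
V_rms = LSB/√12 = 0.733 mV.

0.733 mV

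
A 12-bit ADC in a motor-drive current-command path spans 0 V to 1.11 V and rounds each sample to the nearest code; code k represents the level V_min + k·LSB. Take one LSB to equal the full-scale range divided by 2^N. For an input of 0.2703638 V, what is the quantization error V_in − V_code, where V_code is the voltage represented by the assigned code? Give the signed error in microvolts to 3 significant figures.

−90.3 µV

Span = 1.11 V. LSB = 1.11 V / 2^12 ≈ 271.0 µV.
(V_in − V_min)/LSB = (0.2703638 − (0)) × 4096/1.11 = 997.6668 → nearest code k = 998.
V_code = V_min + k × range/2^12 = 0 + 998 × 1.11/4096 = 0.2704541016 V.
V_in − V_code = 0.2703638 − (0.2704541016) = −90.3 µV.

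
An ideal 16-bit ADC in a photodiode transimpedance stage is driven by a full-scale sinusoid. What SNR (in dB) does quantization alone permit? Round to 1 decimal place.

98.1 dB

SNR = 6.02·16 + 1.76 = 98.08 dB.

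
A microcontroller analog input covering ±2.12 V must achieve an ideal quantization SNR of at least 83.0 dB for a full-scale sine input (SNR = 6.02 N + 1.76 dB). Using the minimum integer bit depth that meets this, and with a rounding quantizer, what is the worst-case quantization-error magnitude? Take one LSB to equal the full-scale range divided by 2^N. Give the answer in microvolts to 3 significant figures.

Range = 2.12 − (-2.12) = 4.24 V.
Solving 6.02 N ≥ 83.0 − 1.76: N ≥ 13.495. Round up → N = 14.
One LSB is 4.24 V / 16384 = 258.79 µV.
Max error for round-to-nearest is LSB/2 = 129 µV.

129 µV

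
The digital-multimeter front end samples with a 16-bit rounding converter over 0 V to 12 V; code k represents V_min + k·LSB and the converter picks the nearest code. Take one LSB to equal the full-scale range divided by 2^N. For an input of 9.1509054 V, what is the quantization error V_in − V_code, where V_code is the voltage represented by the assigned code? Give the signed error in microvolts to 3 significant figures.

Full-scale range = 12 V. LSB = 12 V / 2^16 ≈ 183.1 µV.
(9.1509054 − (0)) / LSB = 9.1509054 × 65536/12 = 49976.1447. Nearest integer: k = 49976.
Reconstructed level: 0 + 49976 × 12/65536 V = 9.1508789063 V.
e = 9.1509054 − (9.1508789063) = +26.5 µV.

+26.5 µV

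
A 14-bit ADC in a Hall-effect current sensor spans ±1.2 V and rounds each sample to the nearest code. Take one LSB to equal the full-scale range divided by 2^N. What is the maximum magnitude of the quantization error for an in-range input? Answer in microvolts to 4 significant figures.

73.24 µV

The full-scale span is 1.2 − (-1.2) = 2.4 V.
One LSB is 2.4 V / 16384 = 146.484 µV.
|e|_max = LSB/2 = 73.24 µV.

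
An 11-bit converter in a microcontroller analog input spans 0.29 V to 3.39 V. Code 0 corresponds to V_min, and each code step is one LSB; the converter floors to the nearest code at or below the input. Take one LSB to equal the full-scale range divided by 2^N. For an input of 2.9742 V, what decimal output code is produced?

1773

Span: 3.39 V − (0.29 V) = 3.1 V. LSB = 3.1 V / 2^11 ≈ 1.514 mV.
V_in − V_min = 2.9742 − (0.29) = 2.6842 V.
Divide by LSB: 2.6842 × 2048/3.1 = 1773.3037.
Truncating gives code 1773.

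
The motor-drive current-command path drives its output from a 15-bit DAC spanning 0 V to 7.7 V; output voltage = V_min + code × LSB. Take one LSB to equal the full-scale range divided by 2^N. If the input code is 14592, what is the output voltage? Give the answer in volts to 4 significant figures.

3.429 V

Full-scale range = 7.7 V. LSB = 7.7 V / 2^15.
V_out = V_min + code × LSB = 0 V + 14592 × 7.7 V / 32768
      = 0 + 3.42891 = 3.42891 V.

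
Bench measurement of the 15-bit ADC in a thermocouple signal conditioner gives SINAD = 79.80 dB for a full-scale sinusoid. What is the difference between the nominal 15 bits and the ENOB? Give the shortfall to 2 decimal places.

2.04 bits

N_eff = (79.80 − 1.76)/6.02 = 12.9635 bits.
Lost resolution: 15 − 12.9635 = 2.0365 bits.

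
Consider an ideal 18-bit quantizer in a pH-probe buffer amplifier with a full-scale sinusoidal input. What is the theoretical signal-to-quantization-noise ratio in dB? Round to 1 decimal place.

110.1 dB

SNR = 6.02·18 + 1.76 = 110.12 dB.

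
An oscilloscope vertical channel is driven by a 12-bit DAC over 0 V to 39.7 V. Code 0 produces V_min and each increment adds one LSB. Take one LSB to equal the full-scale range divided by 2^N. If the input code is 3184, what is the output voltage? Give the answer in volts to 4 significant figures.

30.86 V

Span = 39.7 V. LSB = 39.7 V / 2^12.
V_out = 0 + 3184 × (39.7/4096) V
      = 0 + 30.8605 = 30.8605 V.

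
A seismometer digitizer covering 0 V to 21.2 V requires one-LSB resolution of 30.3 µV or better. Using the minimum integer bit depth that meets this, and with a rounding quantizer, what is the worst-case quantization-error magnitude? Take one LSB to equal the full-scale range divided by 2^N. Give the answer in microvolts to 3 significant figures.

V_FS = 21.2 V.
Levels needed ≥ 21.2/30.3 µV = 699700. 2^20 = 1048576 suffices, so N_min = 20.
LSB = 21.2 V ÷ 2^20 = 21.2/1048576 V = 20.218 µV.
|e|_max = LSB/2 = 10.1 µV.

10.1 µV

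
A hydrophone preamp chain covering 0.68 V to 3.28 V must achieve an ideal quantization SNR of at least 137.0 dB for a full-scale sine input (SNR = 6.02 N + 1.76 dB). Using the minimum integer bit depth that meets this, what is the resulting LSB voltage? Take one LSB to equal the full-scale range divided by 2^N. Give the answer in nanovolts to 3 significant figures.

Range = 3.28 − (0.68) = 2.6 V.
N ≥ (137.0 − 1.76)/6.02 = 22.465 → N_min = 23.
Step size = 2.6/8388608 V = 310 nV.

310 nV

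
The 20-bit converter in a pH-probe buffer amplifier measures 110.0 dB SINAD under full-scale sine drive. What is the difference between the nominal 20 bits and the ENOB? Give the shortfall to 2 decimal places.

2.02 bits

Effective bits = (110.0 − 1.76)/6.02 = 17.9801.
Shortfall = 20 − 17.9801 = 2.0199 bits.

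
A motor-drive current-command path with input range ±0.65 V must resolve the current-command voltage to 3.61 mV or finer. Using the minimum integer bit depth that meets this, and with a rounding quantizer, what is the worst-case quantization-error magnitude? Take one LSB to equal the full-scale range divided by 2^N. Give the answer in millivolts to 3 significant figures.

Full-scale range = 0.65 V − (-0.65 V) = 1.3 V.
Required number of levels: 1.3/3.61 mV = 360.11; smallest N with 2^N ≥ that is 9.
One LSB is 1.3 V / 512 = 2.5391 mV.
Half an LSB is 1.27 mV.

1.27 mV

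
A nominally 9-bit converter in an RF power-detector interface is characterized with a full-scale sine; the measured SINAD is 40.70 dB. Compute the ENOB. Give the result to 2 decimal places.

6.47 bits

Inverting SNR = 6.02 N + 1.76: N_eff = (40.70 − 1.76)/6.02 = 6.4684.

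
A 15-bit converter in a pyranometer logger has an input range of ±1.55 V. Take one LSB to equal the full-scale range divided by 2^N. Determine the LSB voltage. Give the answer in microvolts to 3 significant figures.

The full-scale span is 1.55 − (-1.55) = 3.1 V.
2^15 = 32768 levels.
LSB = 3.1 V / 2^15 = 94.6 µV.

94.6 µV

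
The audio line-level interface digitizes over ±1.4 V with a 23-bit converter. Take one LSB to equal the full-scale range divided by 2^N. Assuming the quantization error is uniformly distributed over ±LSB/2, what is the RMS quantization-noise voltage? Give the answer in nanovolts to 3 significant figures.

96.4 nV

The full-scale span is 1.4 − (-1.4) = 2.8 V.
Step size = 2.8/8388608 V = 333.79 nV.
σ_q = LSB/√12 = 333.79 nV/3.4641 = 96.4 nV.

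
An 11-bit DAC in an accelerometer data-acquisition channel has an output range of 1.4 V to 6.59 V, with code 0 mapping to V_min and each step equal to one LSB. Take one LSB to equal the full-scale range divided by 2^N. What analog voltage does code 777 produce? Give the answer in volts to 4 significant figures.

The full-scale span is 6.59 − (1.4) = 5.19 V. LSB = 5.19 V / 2^11.
Output = V_min + (777/2048) × range = 1.4 + 0.379395 × 5.19 V
      = 1.4 V + 1.96906 V = 3.36906 V.

3.369 V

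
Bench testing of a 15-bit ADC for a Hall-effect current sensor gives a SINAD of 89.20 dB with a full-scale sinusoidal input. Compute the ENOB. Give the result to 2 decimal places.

14.52 bits

ENOB = (89.20 − 1.76)/6.02 = 14.5249 bits.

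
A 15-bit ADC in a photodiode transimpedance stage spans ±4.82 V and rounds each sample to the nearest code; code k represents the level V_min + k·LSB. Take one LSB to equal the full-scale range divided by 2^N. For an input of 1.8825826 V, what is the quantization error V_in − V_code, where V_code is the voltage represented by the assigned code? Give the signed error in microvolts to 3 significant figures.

Range = 4.82 − (-4.82) = 9.64 V. LSB = 9.64 V / 2^15 ≈ 294.2 µV.
(1.8825826 − (-4.82)) / LSB = 6.7025826 × 32768/9.64 = 22783.2185. Nearest integer: k = 22783.
Reconstructed level: -4.82 + 22783 × 9.64/32768 V = 1.8825183105 V.
Error = V_in − V_code = 1.8825826 − (1.8825183105) = +64.3 µV.

+64.3 µV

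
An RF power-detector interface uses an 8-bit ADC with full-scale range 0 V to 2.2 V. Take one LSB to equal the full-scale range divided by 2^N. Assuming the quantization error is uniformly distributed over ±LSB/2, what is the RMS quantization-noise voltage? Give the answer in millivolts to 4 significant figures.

2.481 mV

Full-scale range = 2.2 V.
LSB = 2.2 V / 2^8 = 8.59375 mV.
V_rms = LSB/√12 = 8.59375 mV / √12 = 2.481 mV.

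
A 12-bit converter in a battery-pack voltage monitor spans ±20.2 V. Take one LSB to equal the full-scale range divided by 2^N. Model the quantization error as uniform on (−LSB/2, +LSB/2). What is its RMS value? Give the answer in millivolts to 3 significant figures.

Full-scale range = 20.2 V − (-20.2 V) = 40.4 V.
LSB = 40.4 V ÷ 2^12 = 40.4/4096 V = 9.8633 mV.
For a uniform distribution on [−LSB/2, +LSB/2], V_rms = LSB/√12 = 9.8633 mV/3.4641 = 2.85 mV.

2.85 mV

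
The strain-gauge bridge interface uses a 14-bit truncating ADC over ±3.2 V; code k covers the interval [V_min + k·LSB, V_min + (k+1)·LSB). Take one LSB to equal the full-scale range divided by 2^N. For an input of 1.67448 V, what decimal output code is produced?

12478

Span: 3.2 V − (-3.2 V) = 6.4 V. LSB = 6.4 V / 2^14 ≈ 390.6 µV.
(V_in − V_min) × 2^14/range = (1.67448 − (-3.2)) × 16384/6.4 = 12478.669.
Floor → code = 12478.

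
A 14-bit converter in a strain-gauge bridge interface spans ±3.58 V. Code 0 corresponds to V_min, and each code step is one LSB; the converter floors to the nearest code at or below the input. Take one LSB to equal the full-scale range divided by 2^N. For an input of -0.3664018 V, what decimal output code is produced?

7353

Span: 3.58 V − (-3.58 V) = 7.16 V. LSB = 7.16 V / 2^14 ≈ 437.0 µV.
(V_in − V_min) × 2^14/range = (-0.3664018 − (-3.58)) × 16384/7.16 = 7353.574.
Floor → code = 7353.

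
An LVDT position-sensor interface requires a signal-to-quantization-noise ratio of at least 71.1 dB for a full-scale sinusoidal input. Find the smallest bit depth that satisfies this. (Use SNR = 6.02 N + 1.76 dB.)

Required N = ⌈(71.1 − 1.76)/6.02⌉ = ⌈11.518⌉ = 12.

12 bits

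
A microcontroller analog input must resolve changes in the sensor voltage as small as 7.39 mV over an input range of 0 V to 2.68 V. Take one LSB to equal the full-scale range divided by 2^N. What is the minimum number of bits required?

9 bits

V_FS = 2.68 V.
2.68 V / 7.39 mV = 362.7. Since 2^8 = 256 and 2^9 = 512, N = 9.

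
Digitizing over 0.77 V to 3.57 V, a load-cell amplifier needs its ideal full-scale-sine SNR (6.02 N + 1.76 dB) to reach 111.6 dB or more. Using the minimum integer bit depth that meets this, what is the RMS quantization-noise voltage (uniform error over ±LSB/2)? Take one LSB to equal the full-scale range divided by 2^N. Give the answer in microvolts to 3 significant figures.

1.54 µV

The full-scale span is 3.57 − (0.77) = 2.8 V.
Required N = ⌈(111.6 − 1.76)/6.02⌉ = ⌈18.246⌉ = 19.
One LSB is 2.8 V / 524288 = 5.3406 µV.
RMS noise = LSB/√12 = 1.54 µV.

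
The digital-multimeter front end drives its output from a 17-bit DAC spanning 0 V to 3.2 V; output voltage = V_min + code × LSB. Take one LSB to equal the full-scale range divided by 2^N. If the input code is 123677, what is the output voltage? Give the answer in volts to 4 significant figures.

3.019 V

Full-scale range = 3.2 V. LSB = 3.2 V / 2^17.
Output = V_min + (123677/131072) × range = 0 + 0.943581 × 3.2 V
      = 0 + 3.01946 = 3.01946 V.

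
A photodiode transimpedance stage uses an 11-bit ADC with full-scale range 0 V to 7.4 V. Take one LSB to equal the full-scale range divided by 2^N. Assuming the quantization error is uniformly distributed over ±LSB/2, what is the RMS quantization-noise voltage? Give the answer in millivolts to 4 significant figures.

1.043 mV

Span = 7.4 V.
One LSB is 7.4 V / 2048 = 3.61328 mV.
σ_q = LSB/√12 = 3.61328 mV/3.4641 = 1.043 mV.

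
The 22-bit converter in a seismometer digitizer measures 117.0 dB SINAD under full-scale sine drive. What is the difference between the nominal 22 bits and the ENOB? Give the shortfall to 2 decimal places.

2.86 bits

Effective bits = (117.0 − 1.76)/6.02 = 19.1429.
Shortfall = 22 − 19.1429 = 2.8571 bits.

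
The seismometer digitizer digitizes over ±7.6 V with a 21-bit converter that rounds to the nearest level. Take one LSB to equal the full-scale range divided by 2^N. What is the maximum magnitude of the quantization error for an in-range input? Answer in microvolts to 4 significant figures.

3.624 µV

The full-scale span is 7.6 − (-7.6) = 15.2 V.
Step size = 15.2/2097152 V = 7.24792 µV.
|e|_max = LSB/2 = 3.624 µV.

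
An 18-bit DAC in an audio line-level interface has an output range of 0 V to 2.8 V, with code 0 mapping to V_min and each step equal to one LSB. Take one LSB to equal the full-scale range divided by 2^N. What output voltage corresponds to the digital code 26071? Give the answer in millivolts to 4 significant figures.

Span = 2.8 V. LSB = 2.8 V / 2^18.
Output = V_min + (26071/262144) × range = 0 + 0.0994530 × 2.8 V
      = 0 V + 0.278468 V = 0.278468 V.

278.5 mV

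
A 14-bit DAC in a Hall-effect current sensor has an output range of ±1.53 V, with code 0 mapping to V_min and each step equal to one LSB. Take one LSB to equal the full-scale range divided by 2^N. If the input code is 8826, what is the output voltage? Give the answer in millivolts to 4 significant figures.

118.4 mV

Full-scale range = 1.53 V − (-1.53 V) = 3.06 V. LSB = 3.06 V / 2^14.
Output = V_min + (8826/16384) × range = -1.53 + 0.538696 × 3.06 V
      = -1.53 V + 1.64841 V = 0.118411 V.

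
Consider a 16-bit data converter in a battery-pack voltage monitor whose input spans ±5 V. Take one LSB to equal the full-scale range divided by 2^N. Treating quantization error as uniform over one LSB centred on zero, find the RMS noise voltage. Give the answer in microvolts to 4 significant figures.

44.05 µV

Span: 5 V − (-5 V) = 10 V.
LSB = 10 V ÷ 2^16 = 10/65536 V = 152.588 µV.
RMS of a uniform error over width LSB is LSB/√12 = 44.05 µV.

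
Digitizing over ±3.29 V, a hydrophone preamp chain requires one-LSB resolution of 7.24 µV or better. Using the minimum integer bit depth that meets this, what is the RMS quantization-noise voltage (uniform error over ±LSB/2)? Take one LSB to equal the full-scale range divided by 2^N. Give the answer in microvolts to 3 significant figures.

1.81 µV

Full-scale range = 3.29 V − (-3.29 V) = 6.58 V.
Required number of levels: 6.58/7.24 µV = 908840; smallest N with 2^N ≥ that is 20.
LSB = 6.58 V / 2^20 = 6.2752 µV.
RMS noise = LSB/√12 = 1.81 µV.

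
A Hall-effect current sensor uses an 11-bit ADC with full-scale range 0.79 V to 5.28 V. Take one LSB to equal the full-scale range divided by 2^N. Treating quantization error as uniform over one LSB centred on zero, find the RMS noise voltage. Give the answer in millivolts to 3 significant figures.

0.633 mV

The full-scale span is 5.28 − (0.79) = 4.49 V.
One LSB is 4.49 V / 2048 = 2.1924 mV.
σ_q = LSB/√12 = 2.1924 mV/3.4641 = 0.633 mV.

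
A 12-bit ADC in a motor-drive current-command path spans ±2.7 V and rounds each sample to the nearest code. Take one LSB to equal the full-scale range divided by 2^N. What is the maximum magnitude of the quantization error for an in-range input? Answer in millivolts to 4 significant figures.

Range = 2.7 − (-2.7) = 5.4 V.
One LSB is 5.4 V / 4096 = 1.31836 mV.
Worst-case error for round-to-nearest is half an LSB: 0.6592 mV.

0.6592 mV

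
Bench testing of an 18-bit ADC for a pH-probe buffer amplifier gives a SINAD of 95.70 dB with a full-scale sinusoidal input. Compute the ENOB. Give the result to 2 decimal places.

ENOB = (95.70 − 1.76)/6.02 = 15.6047 bits.

15.60 bits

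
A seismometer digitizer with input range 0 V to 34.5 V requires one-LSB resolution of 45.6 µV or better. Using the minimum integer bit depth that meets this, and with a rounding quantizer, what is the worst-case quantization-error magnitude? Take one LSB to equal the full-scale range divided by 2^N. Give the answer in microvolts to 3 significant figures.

16.5 µV

V_FS = 34.5 V.
Levels needed ≥ 34.5/45.6 µV = 756600. 2^20 = 1048576 suffices, so N_min = 20.
LSB = 34.5 V ÷ 2^20 = 34.5/1048576 V = 32.902 µV.
Max error for round-to-nearest is LSB/2 = 16.5 µV.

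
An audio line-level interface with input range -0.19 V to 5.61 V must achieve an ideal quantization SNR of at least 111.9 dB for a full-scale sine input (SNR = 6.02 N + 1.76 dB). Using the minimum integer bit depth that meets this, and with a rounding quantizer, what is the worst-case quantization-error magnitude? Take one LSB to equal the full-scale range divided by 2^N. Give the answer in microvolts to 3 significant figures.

5.53 µV

The full-scale span is 5.61 − (-0.19) = 5.8 V.
Required N = ⌈(111.9 − 1.76)/6.02⌉ = ⌈18.296⌉ = 19.
LSB = 5.8 V ÷ 2^19 = 5.8/524288 V = 11.063 µV.
Half an LSB is 5.53 µV.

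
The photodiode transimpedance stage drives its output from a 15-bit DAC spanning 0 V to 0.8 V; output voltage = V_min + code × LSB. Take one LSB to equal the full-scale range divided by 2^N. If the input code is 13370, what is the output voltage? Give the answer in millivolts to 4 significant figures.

Span = 0.8 V. LSB = 0.8 V / 2^15.
V_out = V_min + code × LSB = 0 V + 13370 × 0.8 V / 32768
      = 0 V + 0.326416 V = 0.326416 V.

326.4 mV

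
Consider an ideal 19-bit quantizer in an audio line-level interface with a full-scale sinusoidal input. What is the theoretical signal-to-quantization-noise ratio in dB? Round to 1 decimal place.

116.1 dB

Ideal quantization SNR: 6.02 × 19 + 1.76 dB = 116.1 dB.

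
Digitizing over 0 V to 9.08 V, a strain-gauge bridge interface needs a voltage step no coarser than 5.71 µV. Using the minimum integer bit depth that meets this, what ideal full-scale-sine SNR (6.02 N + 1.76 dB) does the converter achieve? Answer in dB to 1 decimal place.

128.2 dB

V_FS = 9.08 V.
Levels needed ≥ 9.08/5.71 µV = 1.590e6. 2^21 = 2097152 suffices, so N_min = 21.
6.02(21) + 1.76 = 128.18 dB.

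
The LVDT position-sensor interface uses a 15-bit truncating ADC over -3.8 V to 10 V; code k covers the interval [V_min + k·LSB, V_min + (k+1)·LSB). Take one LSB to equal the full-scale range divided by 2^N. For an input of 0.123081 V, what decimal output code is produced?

Span: 10 V − (-3.8 V) = 13.8 V. LSB = 13.8 V / 2^15 ≈ 421.1 µV.
(V_in − V_min) × 2^15/range = (0.123081 − (-3.8)) × 32768/13.8 = 9315.327.
Floor → code = 9315.

9315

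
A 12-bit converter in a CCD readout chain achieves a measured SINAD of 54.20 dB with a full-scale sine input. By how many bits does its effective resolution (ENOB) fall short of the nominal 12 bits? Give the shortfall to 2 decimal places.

3.29 bits

ENOB = (SINAD − 1.76)/6.02 = (54.20 − 1.76)/6.02 = 8.7110 bits.
12 − 8.7110 = 3.29 bits below nominal.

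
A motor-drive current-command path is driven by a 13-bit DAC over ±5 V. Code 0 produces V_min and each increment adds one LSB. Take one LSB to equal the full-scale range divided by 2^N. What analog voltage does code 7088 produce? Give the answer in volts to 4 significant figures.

3.652 V

Range = 5 − (-5) = 10 V. LSB = 10 V / 2^13.
V_out = V_min + code × LSB = -5 V + 7088 × 10 V / 8192
      = -5 V + 8.65234 V = 3.65234 V.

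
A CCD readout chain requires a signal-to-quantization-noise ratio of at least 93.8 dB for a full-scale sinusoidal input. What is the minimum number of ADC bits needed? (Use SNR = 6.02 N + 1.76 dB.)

16 bits

Required N = ⌈(93.8 − 1.76)/6.02⌉ = ⌈15.289⌉ = 16.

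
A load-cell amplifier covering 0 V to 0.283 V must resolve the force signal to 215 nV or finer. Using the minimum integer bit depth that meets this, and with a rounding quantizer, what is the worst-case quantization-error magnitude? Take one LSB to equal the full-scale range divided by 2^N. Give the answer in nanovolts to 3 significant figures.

67.5 nV

Full-scale range = 0.283 V.
Levels needed ≥ 0.283/215 nV = 1.316e6. 2^21 = 2097152 suffices, so N_min = 21.
Step size = 0.283/2097152 V = 134.94 nV.
Half an LSB is 67.5 nV.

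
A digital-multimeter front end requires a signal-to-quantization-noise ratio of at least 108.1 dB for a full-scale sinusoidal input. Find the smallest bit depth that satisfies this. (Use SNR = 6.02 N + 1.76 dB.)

18 bits

6.02 N + 1.76 ≥ 108.1 gives N ≥ 17.664, so the minimum integer is 18.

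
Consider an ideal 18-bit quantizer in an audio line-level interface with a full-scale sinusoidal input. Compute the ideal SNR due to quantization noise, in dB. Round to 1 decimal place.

Ideal quantization SNR: 6.02 × 18 + 1.76 dB = 110.1 dB.

110.1 dB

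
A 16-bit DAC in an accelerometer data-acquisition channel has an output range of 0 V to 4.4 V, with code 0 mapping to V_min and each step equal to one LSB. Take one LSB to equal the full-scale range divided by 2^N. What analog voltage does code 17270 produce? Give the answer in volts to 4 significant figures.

Full-scale range = 4.4 V. LSB = 4.4 V / 2^16.
V_out = 0 + 17270 × (4.4/65536) V
      = 0 V + 1.15948 V = 1.15948 V.

1.159 V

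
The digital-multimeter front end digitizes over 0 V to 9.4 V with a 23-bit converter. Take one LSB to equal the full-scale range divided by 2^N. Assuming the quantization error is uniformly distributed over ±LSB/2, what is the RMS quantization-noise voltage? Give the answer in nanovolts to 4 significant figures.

Full-scale range = 9.4 V.
One LSB is 9.4 V / 8388608 = 1.12057 µV.
V_rms = LSB/√12 = 1.12057 µV / √12 = 323.5 nV.

323.5 nV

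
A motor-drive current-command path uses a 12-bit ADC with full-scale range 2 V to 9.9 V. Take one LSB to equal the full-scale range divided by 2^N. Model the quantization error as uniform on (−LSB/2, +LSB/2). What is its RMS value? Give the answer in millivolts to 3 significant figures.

0.557 mV

Range = 9.9 − (2) = 7.9 V.
Step size = 7.9/4096 V = 1.9287 mV.
RMS of a uniform error over width LSB is LSB/√12 = 0.557 mV.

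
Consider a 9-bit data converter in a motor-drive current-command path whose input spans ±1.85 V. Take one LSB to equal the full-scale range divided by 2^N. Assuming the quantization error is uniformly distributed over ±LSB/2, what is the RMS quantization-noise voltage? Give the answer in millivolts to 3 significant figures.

Range = 1.85 − (-1.85) = 3.7 V.
Step size = 3.7/512 V = 7.2266 mV.
RMS of a uniform error over width LSB is LSB/√12 = 2.09 mV.

2.09 mV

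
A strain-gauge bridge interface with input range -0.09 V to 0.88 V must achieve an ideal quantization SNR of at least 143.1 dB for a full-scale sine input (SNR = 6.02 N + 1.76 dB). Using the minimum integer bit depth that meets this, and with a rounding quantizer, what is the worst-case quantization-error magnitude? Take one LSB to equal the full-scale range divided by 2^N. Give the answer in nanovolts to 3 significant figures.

28.9 nV

The full-scale span is 0.88 − (-0.09) = 0.97 V.
Required N = ⌈(143.1 − 1.76)/6.02⌉ = ⌈23.478⌉ = 24.
One LSB is 0.97 V / 16777216 = 57.817 nV.
Max error for round-to-nearest is LSB/2 = 28.9 nV.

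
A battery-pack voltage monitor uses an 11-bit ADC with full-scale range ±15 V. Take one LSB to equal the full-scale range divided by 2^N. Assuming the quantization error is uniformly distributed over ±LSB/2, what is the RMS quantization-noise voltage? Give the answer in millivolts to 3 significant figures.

Span: 15 V − (-15 V) = 30 V.
Step size = 30/2048 V = 14.648 mV.
V_rms = LSB/√12 = 14.648 mV / √12 = 4.23 mV.

4.23 mV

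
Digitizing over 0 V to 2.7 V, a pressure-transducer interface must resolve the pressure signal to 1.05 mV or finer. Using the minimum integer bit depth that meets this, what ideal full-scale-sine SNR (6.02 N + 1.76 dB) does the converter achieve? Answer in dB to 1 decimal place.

Span = 2.7 V.
2.7 V / 1.05 mV = 2571. Since 2^11 = 2048 and 2^12 = 4096, N = 12.
6.02(12) + 1.76 = 74.00 dB.

74.0 dB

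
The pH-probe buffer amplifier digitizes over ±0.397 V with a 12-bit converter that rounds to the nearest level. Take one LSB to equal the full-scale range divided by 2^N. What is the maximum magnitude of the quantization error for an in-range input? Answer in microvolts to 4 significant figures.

96.92 µV

The full-scale span is 0.397 − (-0.397) = 0.794 V.
Step size = 0.794/4096 V = 193.848 µV.
|e|_max = LSB/2 = 96.92 µV.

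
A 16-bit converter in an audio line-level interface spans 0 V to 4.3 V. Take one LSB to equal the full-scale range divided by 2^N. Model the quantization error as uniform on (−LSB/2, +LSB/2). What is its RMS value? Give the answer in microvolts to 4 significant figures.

18.94 µV

Range is 4.3 V.
Step size = 4.3/65536 V = 65.6128 µV.
For a uniform distribution on [−LSB/2, +LSB/2], V_rms = LSB/√12 = 65.6128 µV/3.4641 = 18.94 µV.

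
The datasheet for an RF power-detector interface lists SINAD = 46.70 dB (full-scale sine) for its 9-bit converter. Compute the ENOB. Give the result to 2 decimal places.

(46.70 − 1.76) / 6.02 = 44.94/6.02 = 7.4651 effective bits.

7.47 bits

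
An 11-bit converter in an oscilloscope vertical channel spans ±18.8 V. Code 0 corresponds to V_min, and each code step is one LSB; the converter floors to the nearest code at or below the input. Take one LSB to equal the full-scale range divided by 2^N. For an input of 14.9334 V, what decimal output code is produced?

Span: 18.8 V − (-18.8 V) = 37.6 V. LSB = 37.6 V / 2^11 ≈ 18.36 mV.
code = ⌊(V_in − V_min)/LSB⌋ = ⌊(V_in − V_min) × 2^11 / range⌋
     = ⌊(14.9334 − (-18.8)) × 2048 / 37.6⌋ = ⌊33.7334 × 2048/37.6⌋
     = ⌊1837.394⌋ = 1837.

1837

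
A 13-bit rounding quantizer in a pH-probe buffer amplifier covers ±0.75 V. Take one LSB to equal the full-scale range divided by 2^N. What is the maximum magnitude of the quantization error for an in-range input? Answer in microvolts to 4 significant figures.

The full-scale span is 0.75 − (-0.75) = 1.5 V.
Step size = 1.5/8192 V = 183.105 µV.
Worst-case error for round-to-nearest is half an LSB: 91.55 µV.

91.55 µV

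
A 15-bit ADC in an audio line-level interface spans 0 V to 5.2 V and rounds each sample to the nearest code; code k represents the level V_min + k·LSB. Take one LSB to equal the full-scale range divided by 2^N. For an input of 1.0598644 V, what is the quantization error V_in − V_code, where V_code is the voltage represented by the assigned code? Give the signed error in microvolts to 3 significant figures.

Full-scale range = 5.2 V. LSB = 5.2 V / 2^15 ≈ 158.7 µV.
Position in LSBs: (1.0598644 − (0)) × 32768/5.2 = 6678.7763; rounding gives k = 6679.
V_code = 0 + (6679/32768) × 5.2 = 1.0598999023 V.
e = 1.0598644 − (1.0598999023) = −35.5 µV.

−35.5 µV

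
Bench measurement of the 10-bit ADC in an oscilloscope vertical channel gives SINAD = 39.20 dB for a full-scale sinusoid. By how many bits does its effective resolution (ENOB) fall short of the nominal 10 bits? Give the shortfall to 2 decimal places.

3.78 bits

ENOB = (SINAD − 1.76)/6.02 = (39.20 − 1.76)/6.02 = 6.2193 bits.
10 − 6.2193 = 3.78 bits below nominal.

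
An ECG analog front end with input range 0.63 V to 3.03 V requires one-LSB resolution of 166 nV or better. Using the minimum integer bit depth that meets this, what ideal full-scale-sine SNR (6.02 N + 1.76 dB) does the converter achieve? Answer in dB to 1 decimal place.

146.2 dB

The full-scale span is 3.03 − (0.63) = 2.4 V.
2.4 V / 166 nV = 1.446e7. Since 2^23 = 8388608 and 2^24 = 16777216, N = 24.
6.02(24) + 1.76 = 146.24 dB.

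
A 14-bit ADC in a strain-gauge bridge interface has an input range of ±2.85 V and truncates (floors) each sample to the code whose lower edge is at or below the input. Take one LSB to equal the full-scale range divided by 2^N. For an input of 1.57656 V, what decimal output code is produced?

12723

Range = 2.85 − (-2.85) = 5.7 V. LSB = 5.7 V / 2^14 ≈ 347.9 µV.
V_in − V_min = 1.57656 − (-2.85) = 4.42656 V.
Divide by LSB: 4.42656 × 16384/5.7 = 12723.6419.
Truncating gives code 12723.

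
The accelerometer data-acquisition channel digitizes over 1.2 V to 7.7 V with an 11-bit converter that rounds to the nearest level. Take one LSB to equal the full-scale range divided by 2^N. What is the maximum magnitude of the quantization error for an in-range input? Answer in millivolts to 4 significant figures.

The full-scale span is 7.7 − (1.2) = 6.5 V.
Step size = 6.5/2048 V = 3.17383 mV.
|e|_max = LSB/2 = 1.587 mV.

1.587 mV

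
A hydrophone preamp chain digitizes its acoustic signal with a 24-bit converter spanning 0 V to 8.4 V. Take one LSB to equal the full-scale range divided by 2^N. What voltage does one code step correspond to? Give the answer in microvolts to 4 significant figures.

0.5007 µV

Span = 8.4 V.
Number of codes = 2^24 = 16777216.
LSB = 8.4 V / 2^24 = 0.5007 µV.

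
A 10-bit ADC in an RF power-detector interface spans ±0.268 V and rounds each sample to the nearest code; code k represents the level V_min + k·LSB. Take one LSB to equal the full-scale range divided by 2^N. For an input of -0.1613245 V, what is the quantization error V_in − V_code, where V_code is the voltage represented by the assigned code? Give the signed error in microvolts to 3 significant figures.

−106 µV

Full-scale range = 0.268 V − (-0.268 V) = 0.536 V. LSB = 0.536 V / 2^10 ≈ 0.5234 mV.
Position in LSBs: (-0.1613245 − (-0.268)) × 1024/0.536 = 203.7980; rounding gives k = 204.
V_code = V_min + k × range/2^10 = -0.268 + 204 × 0.536/1024 = -0.1612187500 V.
V_in − V_code = -0.1613245 − (-0.1612187500) = −106 µV.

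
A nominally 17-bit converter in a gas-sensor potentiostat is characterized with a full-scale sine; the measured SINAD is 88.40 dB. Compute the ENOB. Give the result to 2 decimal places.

Inverting SNR = 6.02 N + 1.76: N_eff = (88.40 − 1.76)/6.02 = 14.3920.

14.39 bits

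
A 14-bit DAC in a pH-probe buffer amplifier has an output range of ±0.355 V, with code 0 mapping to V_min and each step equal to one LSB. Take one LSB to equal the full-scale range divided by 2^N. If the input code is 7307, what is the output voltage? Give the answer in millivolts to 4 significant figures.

Range = 0.355 − (-0.355) = 0.71 V. LSB = 0.71 V / 2^14.
V_out = V_min + code × LSB = -0.355 V + 7307 × 0.71 V / 16384
      = -0.355 + 0.316649 = -0.0383514 V.

-38.35 mV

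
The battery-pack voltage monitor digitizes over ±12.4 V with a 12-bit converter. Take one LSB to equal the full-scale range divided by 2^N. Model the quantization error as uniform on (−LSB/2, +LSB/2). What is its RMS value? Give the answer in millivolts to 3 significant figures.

The full-scale span is 12.4 − (-12.4) = 24.8 V.
Step size = 24.8/4096 V = 6.0547 mV.
σ_q = LSB/√12 = 6.0547 mV/3.4641 = 1.75 mV.

1.75 mV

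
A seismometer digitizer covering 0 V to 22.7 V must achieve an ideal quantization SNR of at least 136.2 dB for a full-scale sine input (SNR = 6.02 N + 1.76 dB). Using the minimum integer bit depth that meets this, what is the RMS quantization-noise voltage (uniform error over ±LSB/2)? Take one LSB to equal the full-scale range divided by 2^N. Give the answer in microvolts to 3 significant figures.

Range is 22.7 V.
Solving 6.02 N ≥ 136.2 − 1.76: N ≥ 22.332. Round up → N = 23.
LSB = 22.7 V ÷ 2^23 = 22.7/8388608 V = 2.7061 µV.
V_rms = LSB/√12 = 0.781 µV.

0.781 µV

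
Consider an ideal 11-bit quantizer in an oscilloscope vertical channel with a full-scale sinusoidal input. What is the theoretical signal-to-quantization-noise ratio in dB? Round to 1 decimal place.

For an ideal N-bit converter with full-scale sine input, SNR = 6.02 N + 1.76 dB. SNR = 6.02 × 11 + 1.76 = 66.22 + 1.76 = 67.98 dB.

68.0 dB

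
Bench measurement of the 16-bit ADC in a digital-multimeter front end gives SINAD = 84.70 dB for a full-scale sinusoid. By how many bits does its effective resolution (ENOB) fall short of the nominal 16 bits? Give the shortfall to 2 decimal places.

2.22 bits

ENOB = (SINAD − 1.76)/6.02 = (84.70 − 1.76)/6.02 = 13.7774 bits.
Shortfall = 16 − 13.7774 = 2.2226 bits.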